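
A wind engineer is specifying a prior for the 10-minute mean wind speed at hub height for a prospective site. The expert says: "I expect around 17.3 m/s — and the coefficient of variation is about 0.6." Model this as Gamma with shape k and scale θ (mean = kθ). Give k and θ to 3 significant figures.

k ≈ 2.78, θ ≈ 6.23

For Gamma(k, scale θ): mean = kθ, variance = kθ², so CV = 1/√k.
CV = 0.6, hence k = 1/CV² = 2.78.
Then θ = mean/k = 17.3/2.78 = 6.23.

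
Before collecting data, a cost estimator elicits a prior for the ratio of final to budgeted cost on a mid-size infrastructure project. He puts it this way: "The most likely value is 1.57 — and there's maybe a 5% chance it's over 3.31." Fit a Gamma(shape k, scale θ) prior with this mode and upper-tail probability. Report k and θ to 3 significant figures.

Gamma(k,θ) with k>1 has mode (k−1)θ, so θ = 1.57/(k−1).
Need P(X < 3.31) = 0.95 with θ tied to k this way. Start at k = 2, θ = 1.57: P(X<3.31) ≈ 0.623.
Too low — raise k to concentrate. Iterating converges to k ≈ 5.96.
Then θ = 1.57/(5.96−1) ≈ 0.316.

k ≈ 5.96, θ ≈ 0.316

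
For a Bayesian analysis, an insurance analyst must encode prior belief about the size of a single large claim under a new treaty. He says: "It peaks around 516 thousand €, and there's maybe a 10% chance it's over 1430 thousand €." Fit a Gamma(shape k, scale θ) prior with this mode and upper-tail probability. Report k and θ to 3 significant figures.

k ≈ 2.84, θ ≈ 280

Gamma(k,θ) with k>1 has mode (k−1)θ, so θ = 516/(k−1).
Need P(X < 1430) = 0.9 with θ tied to k this way. Start at k = 2, θ = 516: P(X<1430) ≈ 0.764.
Too low — raise k to concentrate. Iterating converges to k ≈ 2.84.
Then θ = 516/(2.84−1) ≈ 280.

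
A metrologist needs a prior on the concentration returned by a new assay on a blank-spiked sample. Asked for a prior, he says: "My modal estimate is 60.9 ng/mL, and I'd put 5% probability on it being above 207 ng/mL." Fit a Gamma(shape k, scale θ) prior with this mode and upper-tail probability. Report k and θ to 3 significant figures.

Gamma(k,θ) with k>1 has mode (k−1)θ, so θ = 60.9/(k−1).
Need P(X < 207) = 0.95 with θ tied to k this way. Start at k = 2, θ = 60.9: P(X<207) ≈ 0.853.
Too low — raise k to concentrate. Iterating converges to k ≈ 2.73.
Then θ = 60.9/(2.73−1) ≈ 35.1.

k ≈ 2.73, θ ≈ 35.1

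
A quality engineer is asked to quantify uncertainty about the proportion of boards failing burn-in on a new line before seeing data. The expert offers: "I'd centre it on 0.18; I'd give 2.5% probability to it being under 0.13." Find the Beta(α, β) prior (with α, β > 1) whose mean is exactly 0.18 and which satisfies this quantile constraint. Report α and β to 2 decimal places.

With mean 0.18 fixed, write α = 0.18s, β = 0.82s where s = α+β.
Need P(θ < 0.13) = 0.025 under Beta(0.18s, 0.82s). Normal approximation: (q−m)/√(m(1−m)/s) ≈ z_{0.025} = -1.96, so s ≈ 0.18·0.82·(-1.96)²/(0.13−0.18)² = 226.8.
At s = 226.8: P(θ<0.13) ≈ 0.018. Adjusting to match 0.025 gives s ≈ 199.68.
So α = 0.18·199.68 ≈ 35.94, β = 0.82·199.68 ≈ 163.74.

α ≈ 35.94, β ≈ 163.74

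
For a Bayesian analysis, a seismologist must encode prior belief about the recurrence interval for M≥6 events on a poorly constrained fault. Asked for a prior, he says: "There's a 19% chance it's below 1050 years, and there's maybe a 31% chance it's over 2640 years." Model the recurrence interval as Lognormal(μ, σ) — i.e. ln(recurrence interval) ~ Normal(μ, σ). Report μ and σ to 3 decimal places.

If T ~ Lognormal(μ,σ) then ln T ~ Normal(μ,σ), so the p-quantile of ln T is μ + z_p·σ.
ln(1050) = 6.957 and ln(2640) = 7.879; z_{0.19} = -0.8779, z_{0.69} = 0.4959.
σ = (7.879 − 6.957)/(0.4959 − (-0.8779)) = 0.671.
μ = 6.957 − (-0.8779)·0.671 = 7.546.

μ ≈ 7.546, σ ≈ 0.671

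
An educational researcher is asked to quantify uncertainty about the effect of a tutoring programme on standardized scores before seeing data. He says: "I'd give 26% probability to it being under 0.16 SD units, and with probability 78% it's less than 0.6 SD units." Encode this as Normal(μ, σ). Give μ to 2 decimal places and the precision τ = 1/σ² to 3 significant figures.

The p-quantile of Normal(μ,σ) is μ + z_p·σ, with z_{0.26} = -0.6433 and z_{0.78} = 0.7722.
Eliminate σ: μ = (z₂·x₁ − z₁·x₂)/(z₂ − z₁) = (0.7722·0.16 − (-0.6433)·0.6)/1.416 = 0.36.
Then σ = (x₂ − x₁)/(z₂ − z₁) = (0.6 − 0.16)/1.416 = 0.31.
Precision τ = 1/σ² = 1/0.3108² = 10.3.

μ = 0.36, τ = 10.3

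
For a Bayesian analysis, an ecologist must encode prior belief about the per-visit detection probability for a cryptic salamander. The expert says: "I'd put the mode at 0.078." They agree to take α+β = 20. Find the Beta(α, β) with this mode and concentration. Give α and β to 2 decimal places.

For α,β > 1 the Beta mode is (α−1)/(α+β−2). With α+β = 20, the mode is (α−1)/18.
Set (α−1)/18 = 0.078 → α = 1 + 0.078·18 = 2.40.
β = 20 − α = 17.60.

α = 2.40, β = 17.60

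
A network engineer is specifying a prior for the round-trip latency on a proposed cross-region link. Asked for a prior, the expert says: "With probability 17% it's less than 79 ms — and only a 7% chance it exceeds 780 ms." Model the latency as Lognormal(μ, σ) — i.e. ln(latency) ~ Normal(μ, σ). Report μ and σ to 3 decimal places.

If T ~ Lognormal(μ,σ) then ln T ~ Normal(μ,σ), so the p-quantile of ln T is μ + z_p·σ.
ln(79) = 4.369 and ln(780) = 6.659; z_{0.17} = -0.9542, z_{0.93} = 1.476.
σ = (6.659 − 4.369)/(1.476 − (-0.9542)) = 0.942.
μ = 4.369 − (-0.9542)·0.942 = 5.269.

μ ≈ 5.269, σ ≈ 0.942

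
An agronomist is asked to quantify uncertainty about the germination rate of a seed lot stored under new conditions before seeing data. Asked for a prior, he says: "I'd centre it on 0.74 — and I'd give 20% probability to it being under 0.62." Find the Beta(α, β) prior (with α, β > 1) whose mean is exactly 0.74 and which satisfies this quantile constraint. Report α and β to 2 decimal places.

α ≈ 6.25, β ≈ 2.20

With mean 0.74 fixed, write α = 0.74s, β = 0.26s where s = α+β.
Need P(θ < 0.62) = 0.2 under Beta(0.74s, 0.26s). Normal approximation: (q−m)/√(m(1−m)/s) ≈ z_{0.2} = -0.842, so s ≈ 0.74·0.26·(-0.842)²/(0.62−0.74)² = 9.5.
At s = 9.5: P(θ<0.62) ≈ 0.190. Adjusting to match 0.2 gives s ≈ 8.45.
So α = 0.74·8.45 ≈ 6.25, β = 0.26·8.45 ≈ 2.20.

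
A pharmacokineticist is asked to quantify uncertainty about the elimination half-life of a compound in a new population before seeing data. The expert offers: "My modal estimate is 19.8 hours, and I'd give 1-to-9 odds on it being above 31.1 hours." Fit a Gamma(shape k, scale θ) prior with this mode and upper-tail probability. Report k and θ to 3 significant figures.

Gamma(k,θ) with k>1 has mode (k−1)θ, so θ = 19.8/(k−1).
Need P(X < 31.1) = 0.9 with θ tied to k this way. Start at k = 2, θ = 19.8: P(X<31.1) ≈ 0.466.
Too low — raise k to concentrate. Iterating converges to k ≈ 10.2.
Then θ = 19.8/(10.2−1) ≈ 2.15.

k ≈ 10.2, θ ≈ 2.15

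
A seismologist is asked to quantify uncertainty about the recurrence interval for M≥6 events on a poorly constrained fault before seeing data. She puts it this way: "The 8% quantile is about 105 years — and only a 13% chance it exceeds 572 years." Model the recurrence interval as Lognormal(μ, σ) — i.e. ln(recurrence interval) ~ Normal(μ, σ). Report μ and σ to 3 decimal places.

μ ≈ 5.595, σ ≈ 0.670

If T ~ Lognormal(μ,σ) then ln T ~ Normal(μ,σ), so the p-quantile of ln T is μ + z_p·σ.
ln(105) = 4.654 and ln(572) = 6.349; z_{0.08} = -1.405, z_{0.87} = 1.126.
σ = (6.349 − 4.654)/(1.126 − (-1.405)) = 0.670.
μ = 4.654 − (-1.405)·0.670 = 5.595.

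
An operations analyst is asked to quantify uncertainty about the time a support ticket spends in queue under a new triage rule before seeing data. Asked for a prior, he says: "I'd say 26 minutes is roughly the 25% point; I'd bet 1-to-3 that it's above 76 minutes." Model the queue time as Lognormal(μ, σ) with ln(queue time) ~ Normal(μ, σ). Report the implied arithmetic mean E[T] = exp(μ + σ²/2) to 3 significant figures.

If T ~ Lognormal(μ,σ) then ln T ~ Normal(μ,σ), so the p-quantile of ln T is μ + z_p·σ.
ln(26) = 3.258 and ln(76) = 4.331; z_{0.25} = -0.6745, z_{0.75} = 0.6745.
σ = (4.331 − 3.258)/(0.6745 − (-0.6745)) = 0.795.
μ = 3.258 − (-0.6745)·0.795 = 3.794.
E[T] = exp(μ + σ²/2) = exp(3.794 + 0.3161) = 61 minutes.

E[T] ≈ 61 minutes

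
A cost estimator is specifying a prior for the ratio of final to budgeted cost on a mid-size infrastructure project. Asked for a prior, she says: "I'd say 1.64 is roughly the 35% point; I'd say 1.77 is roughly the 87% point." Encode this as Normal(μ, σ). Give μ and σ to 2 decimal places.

The p-quantile of Normal(μ,σ) is μ + z_p·σ, with z_{0.35} = -0.3853 and z_{0.87} = 1.126.
Eliminate σ: μ = (z₂·x₁ − z₁·x₂)/(z₂ − z₁) = (1.126·1.64 − (-0.3853)·1.77)/1.512 = 1.67.
Then σ = (x₂ − x₁)/(z₂ − z₁) = (1.77 − 1.64)/1.512 = 0.09.

μ = 1.67, σ = 0.09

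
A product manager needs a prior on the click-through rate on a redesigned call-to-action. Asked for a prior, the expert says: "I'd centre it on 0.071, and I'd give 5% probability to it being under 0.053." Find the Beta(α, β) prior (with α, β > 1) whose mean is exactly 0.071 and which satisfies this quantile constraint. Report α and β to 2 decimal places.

With mean 0.071 fixed, write α = 0.071s, β = 0.929s where s = α+β.
Need P(θ < 0.053) = 0.05 under Beta(0.071s, 0.929s). Normal approximation: (q−m)/√(m(1−m)/s) ≈ z_{0.05} = -1.64, so s ≈ 0.071·0.929·(-1.64)²/(0.053−0.071)² = 550.8.
At s = 550.8: P(θ<0.053) ≈ 0.040. Adjusting to match 0.05 gives s ≈ 491.18.
So α = 0.071·491.18 ≈ 34.87, β = 0.929·491.18 ≈ 456.30.

α ≈ 34.87, β ≈ 456.30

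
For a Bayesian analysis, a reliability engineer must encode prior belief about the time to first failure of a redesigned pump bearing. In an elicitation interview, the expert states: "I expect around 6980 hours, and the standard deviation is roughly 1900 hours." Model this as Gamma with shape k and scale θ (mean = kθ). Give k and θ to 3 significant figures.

For Gamma(k, scale θ): mean = kθ, variance = kθ², so CV = 1/√k.
CV = SD/mean = 1900/6980 = 0.2722, hence k = 1/CV² = 13.5.
Then θ = mean/k = 6980/13.5 = 517.

k ≈ 13.5, θ ≈ 517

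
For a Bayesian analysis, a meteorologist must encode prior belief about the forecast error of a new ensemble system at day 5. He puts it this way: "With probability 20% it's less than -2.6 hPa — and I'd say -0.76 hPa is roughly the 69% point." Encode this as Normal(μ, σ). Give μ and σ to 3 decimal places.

μ = -1.442, σ = 1.376

For Normal(μ,σ), the p-quantile is μ + z_p·σ. Here z_{0.2} = -0.8416, z_{0.69} = 0.4959.
So -2.6 = μ − 0.8416σ and -0.76 = μ + 0.4959σ.
Subtracting: σ = (-0.76 − -2.6)/(0.4959 − (-0.8416)) = 1.376.
Then μ = -2.6 − (-0.8416)·1.376 = -1.442.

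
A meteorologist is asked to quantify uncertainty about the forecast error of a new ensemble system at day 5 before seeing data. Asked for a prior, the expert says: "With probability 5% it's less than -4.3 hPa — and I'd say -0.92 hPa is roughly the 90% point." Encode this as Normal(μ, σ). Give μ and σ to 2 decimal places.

μ = -2.40, σ = 1.16

The p-quantile of Normal(μ,σ) is μ + z_p·σ, with z_{0.05} = -1.645 and z_{0.9} = 1.282.
Eliminate σ: μ = (z₂·x₁ − z₁·x₂)/(z₂ − z₁) = (1.282·-4.3 − (-1.645)·-0.92)/2.926 = -2.40.
Then σ = (x₂ − x₁)/(z₂ − z₁) = (-0.92 − -4.3)/2.926 = 1.16.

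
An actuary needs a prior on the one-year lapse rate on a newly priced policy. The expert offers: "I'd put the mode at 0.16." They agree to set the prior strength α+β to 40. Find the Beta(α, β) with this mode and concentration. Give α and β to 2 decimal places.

For α,β > 1 the Beta mode is (α−1)/(α+β−2). With α+β = 40, the mode is (α−1)/38.
Set (α−1)/38 = 0.16 → α = 1 + 0.16·38 = 7.08.
β = 40 − α = 32.92.

α = 7.08, β = 32.92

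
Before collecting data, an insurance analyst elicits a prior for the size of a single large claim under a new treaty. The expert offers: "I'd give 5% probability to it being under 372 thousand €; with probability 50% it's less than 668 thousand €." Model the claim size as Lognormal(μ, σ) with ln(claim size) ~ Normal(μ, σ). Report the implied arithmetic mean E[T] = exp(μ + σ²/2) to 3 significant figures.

E[T] ≈ 712 thousand €

If T ~ Lognormal(μ,σ) then ln T ~ Normal(μ,σ), so the p-quantile of ln T is μ + z_p·σ.
ln(372) = 5.919 and ln(668) = 6.504; z_{0.05} = -1.645, z_{0.5} = 0.
σ = (6.504 − 5.919)/(0 − (-1.645)) = 0.356.
μ = 5.919 − (-1.645)·0.356 = 6.504.
E[T] = exp(μ + σ²/2) = exp(6.504 + 0.0633) = 712 thousand €.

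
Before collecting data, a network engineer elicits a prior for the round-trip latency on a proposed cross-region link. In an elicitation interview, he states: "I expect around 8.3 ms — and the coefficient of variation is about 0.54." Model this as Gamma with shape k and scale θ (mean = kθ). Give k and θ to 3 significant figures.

k ≈ 3.43, θ ≈ 2.42

For Gamma(k, scale θ): mean = kθ, variance = kθ², so CV = 1/√k.
CV = 0.54, hence k = 1/CV² = 3.43.
Then θ = mean/k = 8.3/3.43 = 2.42.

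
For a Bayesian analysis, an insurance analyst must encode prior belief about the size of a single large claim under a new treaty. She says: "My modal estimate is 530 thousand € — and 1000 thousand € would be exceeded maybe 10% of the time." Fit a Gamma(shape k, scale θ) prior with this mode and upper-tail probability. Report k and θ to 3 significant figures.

Gamma(k,θ) with k>1 has mode (k−1)θ, so θ = 530/(k−1).
Need P(X < 1000) = 0.9 with θ tied to k this way. Start at k = 2, θ = 530: P(X<1000) ≈ 0.562.
Too low — raise k to concentrate. Iterating converges to k ≈ 5.74.
Then θ = 530/(5.74−1) ≈ 112.

k ≈ 5.74, θ ≈ 112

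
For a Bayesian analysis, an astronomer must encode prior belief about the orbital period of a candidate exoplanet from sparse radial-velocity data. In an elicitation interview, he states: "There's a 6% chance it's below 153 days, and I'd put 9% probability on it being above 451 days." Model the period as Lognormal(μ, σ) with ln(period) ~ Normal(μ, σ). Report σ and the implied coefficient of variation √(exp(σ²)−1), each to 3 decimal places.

If T ~ Lognormal(μ,σ) then ln T ~ Normal(μ,σ), so the p-quantile of ln T is μ + z_p·σ.
ln(153) = 5.03 and ln(451) = 6.111; z_{0.06} = -1.555, z_{0.91} = 1.341.
σ = (6.111 − 5.03)/(1.341 − (-1.555)) = 0.373.
μ = 5.03 − (-1.555)·0.373 = 5.611.
CV = √(exp(σ²)−1) = √(exp(0.1394)−1) = 0.387.

σ ≈ 0.373, CV ≈ 0.387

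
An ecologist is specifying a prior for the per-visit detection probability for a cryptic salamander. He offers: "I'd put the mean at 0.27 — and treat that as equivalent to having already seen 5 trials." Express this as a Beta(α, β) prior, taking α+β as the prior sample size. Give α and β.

α = 1.35, β = 3.65

Under the effective-sample-size interpretation, Beta(α, β) has prior mean α/(α+β) and prior sample size α+β.
So α+β = 5 and α/(α+β) = 0.27, giving α = 0.27·5 = 1.35 and β = 5 − 1.35 = 3.65.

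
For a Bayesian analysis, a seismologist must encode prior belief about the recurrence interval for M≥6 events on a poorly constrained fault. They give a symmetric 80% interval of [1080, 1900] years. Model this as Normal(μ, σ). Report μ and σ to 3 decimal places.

A symmetric 80% interval runs μ ± z·σ with z = 1.282.
Half-width = 410, so σ = 410/1.282 = 319.925.
μ is the interval midpoint, 1490.000.

μ = 1490.000, σ = 319.925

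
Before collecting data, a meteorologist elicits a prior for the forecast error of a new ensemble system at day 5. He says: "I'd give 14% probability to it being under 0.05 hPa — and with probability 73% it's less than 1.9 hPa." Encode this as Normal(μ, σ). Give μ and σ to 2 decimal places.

μ = 1.23, σ = 1.09

For Normal(μ,σ), the p-quantile is μ + z_p·σ. Here z_{0.14} = -1.08, z_{0.73} = 0.6128.
So 0.05 = μ − 1.08σ and 1.9 = μ + 0.6128σ.
Subtracting: σ = (1.9 − 0.05)/(0.6128 − (-1.08)) = 1.09.
Then μ = 0.05 − (-1.08)·1.09 = 1.23.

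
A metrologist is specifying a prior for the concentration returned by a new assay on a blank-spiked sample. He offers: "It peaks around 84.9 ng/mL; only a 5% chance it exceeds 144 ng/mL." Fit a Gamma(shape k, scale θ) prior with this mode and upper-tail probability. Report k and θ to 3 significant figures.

Gamma(k,θ) with k>1 has mode (k−1)θ, so θ = 84.9/(k−1).
Need P(X < 144) = 0.95 with θ tied to k this way. Start at k = 2, θ = 84.9: P(X<144) ≈ 0.506.
Too low — raise k to concentrate. Iterating converges to k ≈ 11.
Then θ = 84.9/(11−1) ≈ 8.49.

k ≈ 11, θ ≈ 8.49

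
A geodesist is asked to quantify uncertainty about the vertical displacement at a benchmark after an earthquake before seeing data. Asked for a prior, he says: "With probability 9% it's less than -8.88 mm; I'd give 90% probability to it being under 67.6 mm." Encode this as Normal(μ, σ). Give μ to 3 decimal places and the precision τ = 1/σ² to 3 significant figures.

The p-quantile of Normal(μ,σ) is μ + z_p·σ, with z_{0.09} = -1.341 and z_{0.9} = 1.282.
Eliminate σ: μ = (z₂·x₁ − z₁·x₂)/(z₂ − z₁) = (1.282·-8.88 − (-1.341)·67.6)/2.622 = 30.223.
Then σ = (x₂ − x₁)/(z₂ − z₁) = (67.6 − -8.88)/2.622 = 29.165.
Precision τ = 1/σ² = 1/29.17² = 0.00118.

μ = 30.223, τ = 0.00118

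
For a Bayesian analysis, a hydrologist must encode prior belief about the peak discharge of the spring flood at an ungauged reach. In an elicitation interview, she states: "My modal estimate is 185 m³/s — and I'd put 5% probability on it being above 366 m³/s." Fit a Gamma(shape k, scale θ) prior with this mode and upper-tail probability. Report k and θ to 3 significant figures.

Gamma(k,θ) with k>1 has mode (k−1)θ, so θ = 185/(k−1).
Need P(X < 366) = 0.95 with θ tied to k this way. Start at k = 2, θ = 185: P(X<366) ≈ 0.588.
Too low — raise k to concentrate. Iterating converges to k ≈ 6.96.
Then θ = 185/(6.96−1) ≈ 31.1.

k ≈ 6.96, θ ≈ 31.1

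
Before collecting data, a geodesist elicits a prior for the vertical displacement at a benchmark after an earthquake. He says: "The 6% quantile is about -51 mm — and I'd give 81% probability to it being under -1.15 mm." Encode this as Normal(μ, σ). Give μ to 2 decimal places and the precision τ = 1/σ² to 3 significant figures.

μ = -19.14, τ = 0.00238

The p-quantile of Normal(μ,σ) is μ + z_p·σ, with z_{0.06} = -1.555 and z_{0.81} = 0.8779.
Eliminate σ: μ = (z₂·x₁ − z₁·x₂)/(z₂ − z₁) = (0.8779·-51 − (-1.555)·-1.15)/2.433 = -19.14.
Then σ = (x₂ − x₁)/(z₂ − z₁) = (-1.15 − -51)/2.433 = 20.49.
Precision τ = 1/σ² = 1/20.49² = 0.00238.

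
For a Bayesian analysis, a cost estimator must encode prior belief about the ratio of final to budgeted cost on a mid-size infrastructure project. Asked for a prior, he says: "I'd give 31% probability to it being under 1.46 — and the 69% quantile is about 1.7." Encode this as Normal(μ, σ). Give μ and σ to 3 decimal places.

The p-quantile of Normal(μ,σ) is μ + z_p·σ, with z_{0.31} = -0.4959 and z_{0.69} = 0.4959.
Eliminate σ: μ = (z₂·x₁ − z₁·x₂)/(z₂ − z₁) = (0.4959·1.46 − (-0.4959)·1.7)/0.9917 = 1.580.
Then σ = (x₂ − x₁)/(z₂ − z₁) = (1.7 − 1.46)/0.9917 = 0.242.

μ = 1.580, σ = 0.242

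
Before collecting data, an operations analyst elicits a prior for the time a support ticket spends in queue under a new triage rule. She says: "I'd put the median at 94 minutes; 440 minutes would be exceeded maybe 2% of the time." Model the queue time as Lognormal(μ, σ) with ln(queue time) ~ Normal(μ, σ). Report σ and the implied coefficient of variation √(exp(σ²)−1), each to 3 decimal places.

σ ≈ 0.752, CV ≈ 0.871

If T ~ Lognormal(μ,σ) then ln T ~ Normal(μ,σ), so the p-quantile of ln T is μ + z_p·σ.
ln(94) = 4.543 and ln(440) = 6.087; z_{0.5} = 0, z_{0.98} = 2.054.
σ = (6.087 − 4.543)/(2.054 − (0)) = 0.752.
μ = 4.543 − (0)·0.752 = 4.543.
CV = √(exp(σ²)−1) = √(exp(0.5648)−1) = 0.871.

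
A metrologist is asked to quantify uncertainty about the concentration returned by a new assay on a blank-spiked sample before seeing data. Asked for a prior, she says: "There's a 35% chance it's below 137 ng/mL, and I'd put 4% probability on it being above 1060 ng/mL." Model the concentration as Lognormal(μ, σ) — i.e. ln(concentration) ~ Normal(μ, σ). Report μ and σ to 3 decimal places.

If T ~ Lognormal(μ,σ) then ln T ~ Normal(μ,σ), so the p-quantile of ln T is μ + z_p·σ.
ln(137) = 4.92 and ln(1060) = 6.966; z_{0.35} = -0.3853, z_{0.96} = 1.751.
σ = (6.966 − 4.92)/(1.751 − (-0.3853)) = 0.958.
μ = 4.92 − (-0.3853)·0.958 = 5.289.

μ ≈ 5.289, σ ≈ 0.958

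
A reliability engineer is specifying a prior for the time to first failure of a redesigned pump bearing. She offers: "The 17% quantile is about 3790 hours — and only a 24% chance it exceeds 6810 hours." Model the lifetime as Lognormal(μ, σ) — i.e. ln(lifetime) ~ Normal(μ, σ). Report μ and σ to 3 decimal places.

If T ~ Lognormal(μ,σ) then ln T ~ Normal(μ,σ), so the p-quantile of ln T is μ + z_p·σ.
ln(3790) = 8.24 and ln(6810) = 8.826; z_{0.17} = -0.9542, z_{0.76} = 0.7063.
σ = (8.826 − 8.24)/(0.7063 − (-0.9542)) = 0.353.
μ = 8.24 − (-0.9542)·0.353 = 8.577.

μ ≈ 8.577, σ ≈ 0.353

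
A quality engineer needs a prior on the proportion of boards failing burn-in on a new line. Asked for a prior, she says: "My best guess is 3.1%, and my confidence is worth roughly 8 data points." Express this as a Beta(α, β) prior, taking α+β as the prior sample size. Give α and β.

α = 0.248, β = 7.752

Under the effective-sample-size interpretation, Beta(α, β) has prior mean α/(α+β) and prior sample size α+β.
So α+β = 8 and α/(α+β) = 0.031, giving α = 0.031·8 = 0.248 and β = 8 − 0.248 = 7.752.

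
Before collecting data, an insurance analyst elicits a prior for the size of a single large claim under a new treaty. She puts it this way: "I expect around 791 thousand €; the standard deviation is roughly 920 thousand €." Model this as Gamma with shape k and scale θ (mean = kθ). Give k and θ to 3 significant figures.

For Gamma(k, scale θ): mean = kθ, variance = kθ², so CV = 1/√k.
CV = SD/mean = 920/791 = 1.163, hence k = 1/CV² = 0.739.
Then θ = mean/k = 791/0.739 = 1070.

k ≈ 0.739, θ ≈ 1070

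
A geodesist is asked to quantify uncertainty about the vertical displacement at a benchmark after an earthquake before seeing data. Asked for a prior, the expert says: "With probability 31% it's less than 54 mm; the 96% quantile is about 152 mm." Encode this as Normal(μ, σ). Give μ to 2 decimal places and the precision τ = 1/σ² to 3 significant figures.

μ = 75.63, τ = 0.000526

The p-quantile of Normal(μ,σ) is μ + z_p·σ, with z_{0.31} = -0.4959 and z_{0.96} = 1.751.
Eliminate σ: μ = (z₂·x₁ − z₁·x₂)/(z₂ − z₁) = (1.751·54 − (-0.4959)·152)/2.247 = 75.63.
Then σ = (x₂ − x₁)/(z₂ − z₁) = (152 − 54)/2.247 = 43.62.
Precision τ = 1/σ² = 1/43.62² = 0.000526.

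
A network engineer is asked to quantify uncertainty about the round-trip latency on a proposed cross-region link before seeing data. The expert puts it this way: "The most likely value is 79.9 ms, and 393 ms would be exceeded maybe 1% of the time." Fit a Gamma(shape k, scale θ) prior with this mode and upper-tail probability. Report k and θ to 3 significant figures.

Gamma(k,θ) with k>1 has mode (k−1)θ, so θ = 79.9/(k−1).
Need P(X < 393) = 0.99 with θ tied to k this way. Start at k = 2, θ = 79.9: P(X<393) ≈ 0.957.
Too low — raise k to concentrate. Iterating converges to k ≈ 2.55.
Then θ = 79.9/(2.55−1) ≈ 51.5.

k ≈ 2.55, θ ≈ 51.5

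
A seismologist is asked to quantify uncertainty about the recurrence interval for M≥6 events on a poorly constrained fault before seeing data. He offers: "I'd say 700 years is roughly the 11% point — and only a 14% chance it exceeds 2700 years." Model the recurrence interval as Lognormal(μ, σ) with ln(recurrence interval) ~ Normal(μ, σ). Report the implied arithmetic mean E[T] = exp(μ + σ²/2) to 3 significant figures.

If T ~ Lognormal(μ,σ) then ln T ~ Normal(μ,σ), so the p-quantile of ln T is μ + z_p·σ.
ln(700) = 6.551 and ln(2700) = 7.901; z_{0.11} = -1.227, z_{0.86} = 1.08.
σ = (7.901 − 6.551)/(1.08 − (-1.227)) = 0.585.
μ = 6.551 − (-1.227)·0.585 = 7.269.
E[T] = exp(μ + σ²/2) = exp(7.269 + 0.1712) = 1700 years.

E[T] ≈ 1700 years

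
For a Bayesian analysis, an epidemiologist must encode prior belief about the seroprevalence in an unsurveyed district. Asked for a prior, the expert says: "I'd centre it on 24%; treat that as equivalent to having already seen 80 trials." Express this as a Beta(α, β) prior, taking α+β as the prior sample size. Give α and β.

Under the effective-sample-size interpretation, Beta(α, β) has prior mean α/(α+β) and prior sample size α+β.
So α+β = 80 and α/(α+β) = 0.24, giving α = 0.24·80 = 19.2 and β = 80 − 19.2 = 60.8.

α = 19.2, β = 60.8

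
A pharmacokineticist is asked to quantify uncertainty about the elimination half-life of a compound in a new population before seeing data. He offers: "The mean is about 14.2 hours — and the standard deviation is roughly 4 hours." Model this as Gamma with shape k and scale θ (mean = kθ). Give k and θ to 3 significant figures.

k ≈ 12.6, θ ≈ 1.13

For Gamma(k, scale θ): mean = kθ, variance = kθ², so CV = 1/√k.
CV = SD/mean = 4/14.2 = 0.2817, hence k = 1/CV² = 12.6.
Then θ = mean/k = 14.2/12.6 = 1.13.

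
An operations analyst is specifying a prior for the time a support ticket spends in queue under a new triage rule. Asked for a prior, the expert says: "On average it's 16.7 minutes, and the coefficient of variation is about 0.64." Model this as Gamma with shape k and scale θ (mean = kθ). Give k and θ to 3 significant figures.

For Gamma(k, scale θ): mean = kθ, variance = kθ², so CV = 1/√k.
CV = 0.64, hence k = 1/CV² = 2.44.
Then θ = mean/k = 16.7/2.44 = 6.84.

k ≈ 2.44, θ ≈ 6.84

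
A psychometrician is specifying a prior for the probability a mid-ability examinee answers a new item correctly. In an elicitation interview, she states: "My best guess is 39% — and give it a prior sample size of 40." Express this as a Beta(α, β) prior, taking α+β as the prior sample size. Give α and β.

α = 15.6, β = 24.4

Under the effective-sample-size interpretation, Beta(α, β) has prior mean α/(α+β) and prior sample size α+β.
So α+β = 40 and α/(α+β) = 0.39, giving α = 0.39·40 = 15.6 and β = 40 − 15.6 = 24.4.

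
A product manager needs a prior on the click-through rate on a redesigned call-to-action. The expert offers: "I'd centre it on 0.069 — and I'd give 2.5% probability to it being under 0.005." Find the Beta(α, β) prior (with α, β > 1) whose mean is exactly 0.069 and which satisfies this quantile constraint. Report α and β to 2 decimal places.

α ≈ 1.46, β ≈ 19.76

With mean 0.069 fixed, write α = 0.069s, β = 0.931s where s = α+β.
Need P(θ < 0.005) = 0.025 under Beta(0.069s, 0.931s). Normal approximation: (q−m)/√(m(1−m)/s) ≈ z_{0.025} = -1.96, so s ≈ 0.069·0.931·(-1.96)²/(0.005−0.069)² = 60.2.
At s = 60.2: P(θ<0.005) ≈ 0.000. Adjusting to match 0.025 gives s ≈ 21.23.
So α = 0.069·21.23 ≈ 1.46, β = 0.931·21.23 ≈ 19.76.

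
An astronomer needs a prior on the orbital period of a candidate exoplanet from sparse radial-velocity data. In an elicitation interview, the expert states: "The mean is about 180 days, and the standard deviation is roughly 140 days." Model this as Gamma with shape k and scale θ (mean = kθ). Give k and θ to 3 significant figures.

k ≈ 1.65, θ ≈ 109

For Gamma(k, scale θ): mean = kθ, variance = kθ², so CV = 1/√k.
CV = SD/mean = 140/180 = 0.7778, hence k = 1/CV² = 1.65.
Then θ = mean/k = 180/1.65 = 109.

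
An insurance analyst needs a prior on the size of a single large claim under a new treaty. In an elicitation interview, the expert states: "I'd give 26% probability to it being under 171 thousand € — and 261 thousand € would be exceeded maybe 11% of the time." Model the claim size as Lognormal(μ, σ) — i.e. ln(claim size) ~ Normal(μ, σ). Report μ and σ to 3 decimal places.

If T ~ Lognormal(μ,σ) then ln T ~ Normal(μ,σ), so the p-quantile of ln T is μ + z_p·σ.
ln(171) = 5.142 and ln(261) = 5.565; z_{0.26} = -0.6433, z_{0.89} = 1.227.
σ = (5.565 − 5.142)/(1.227 − (-0.6433)) = 0.226.
μ = 5.142 − (-0.6433)·0.226 = 5.287.

μ ≈ 5.287, σ ≈ 0.226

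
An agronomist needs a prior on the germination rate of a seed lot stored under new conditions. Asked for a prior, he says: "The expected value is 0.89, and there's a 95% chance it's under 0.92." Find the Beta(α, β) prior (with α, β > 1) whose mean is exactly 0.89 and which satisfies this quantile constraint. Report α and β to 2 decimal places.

α ≈ 232.52, β ≈ 28.74

With mean 0.89 fixed, write α = 0.89s, β = 0.11s where s = α+β.
Need P(θ < 0.92) = 0.95 under Beta(0.89s, 0.11s). Normal approximation: (q−m)/√(m(1−m)/s) ≈ z_{0.95} = 1.64, so s ≈ 0.89·0.11·(1.64)²/(0.92−0.89)² = 294.3.
At s = 294.3: P(θ<0.92) ≈ 0.960. Adjusting to match 0.95 gives s ≈ 261.26.
So α = 0.89·261.26 ≈ 232.52, β = 0.11·261.26 ≈ 28.74.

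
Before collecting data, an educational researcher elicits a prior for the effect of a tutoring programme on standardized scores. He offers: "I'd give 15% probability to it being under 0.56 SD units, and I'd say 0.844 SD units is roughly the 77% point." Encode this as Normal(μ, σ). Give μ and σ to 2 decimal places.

μ = 0.73, σ = 0.16

For Normal(μ,σ), the p-quantile is μ + z_p·σ. Here z_{0.15} = -1.036, z_{0.77} = 0.7388.
So 0.56 = μ − 1.036σ and 0.844 = μ + 0.7388σ.
Subtracting: σ = (0.844 − 0.56)/(0.7388 − (-1.036)) = 0.16.
Then μ = 0.56 − (-1.036)·0.16 = 0.73.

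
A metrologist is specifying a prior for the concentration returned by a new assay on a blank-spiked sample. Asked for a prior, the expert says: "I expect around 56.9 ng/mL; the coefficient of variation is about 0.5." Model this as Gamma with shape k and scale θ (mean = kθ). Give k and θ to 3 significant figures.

For Gamma(k, scale θ): mean = kθ, variance = kθ², so CV = 1/√k.
CV = 0.5, hence k = 1/CV² = 4.
Then θ = mean/k = 56.9/4 = 14.2.

k ≈ 4, θ ≈ 14.2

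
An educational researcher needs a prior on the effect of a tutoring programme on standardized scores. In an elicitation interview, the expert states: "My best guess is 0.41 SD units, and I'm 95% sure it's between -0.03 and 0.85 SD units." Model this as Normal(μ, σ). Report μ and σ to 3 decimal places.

A symmetric 95% interval runs μ ± z·σ with z = 1.96.
Half-width = 0.44, so σ = 0.44/1.96 = 0.224.
μ is the stated best guess, 0.410.

μ = 0.410, σ = 0.224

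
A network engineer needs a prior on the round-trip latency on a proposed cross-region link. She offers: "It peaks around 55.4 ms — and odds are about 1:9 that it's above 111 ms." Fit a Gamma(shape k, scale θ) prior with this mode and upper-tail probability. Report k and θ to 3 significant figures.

k ≈ 4.97, θ ≈ 14

Gamma(k,θ) with k>1 has mode (k−1)θ, so θ = 55.4/(k−1).
Need P(X < 111) = 0.9 with θ tied to k this way. Start at k = 2, θ = 55.4: P(X<111) ≈ 0.595.
Too low — raise k to concentrate. Iterating converges to k ≈ 4.97.
Then θ = 55.4/(4.97−1) ≈ 14.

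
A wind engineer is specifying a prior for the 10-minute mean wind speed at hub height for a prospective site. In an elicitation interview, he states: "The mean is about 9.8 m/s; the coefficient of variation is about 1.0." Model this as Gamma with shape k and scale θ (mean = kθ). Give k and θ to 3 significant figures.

k ≈ 1, θ ≈ 9.8

For Gamma(k, scale θ): mean = kθ, variance = kθ², so CV = 1/√k.
CV = 1.0, hence k = 1/CV² = 1.
Then θ = mean/k = 9.8/1 = 9.8.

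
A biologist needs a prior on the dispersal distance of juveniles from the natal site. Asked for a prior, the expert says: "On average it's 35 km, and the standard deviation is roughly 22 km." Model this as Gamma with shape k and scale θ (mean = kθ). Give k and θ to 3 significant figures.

For Gamma(k, scale θ): mean = kθ, variance = kθ², so CV = 1/√k.
CV = SD/mean = 22/35 = 0.6286, hence k = 1/CV² = 2.53.
Then θ = mean/k = 35/2.53 = 13.8.

k ≈ 2.53, θ ≈ 13.8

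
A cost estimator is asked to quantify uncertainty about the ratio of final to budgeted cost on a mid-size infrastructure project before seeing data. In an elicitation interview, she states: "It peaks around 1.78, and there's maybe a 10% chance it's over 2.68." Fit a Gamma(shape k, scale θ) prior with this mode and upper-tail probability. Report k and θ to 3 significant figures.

k ≈ 12.1, θ ≈ 0.16

Gamma(k,θ) with k>1 has mode (k−1)θ, so θ = 1.78/(k−1).
Need P(X < 2.68) = 0.9 with θ tied to k this way. Start at k = 2, θ = 1.78: P(X<2.68) ≈ 0.444.
Too low — raise k to concentrate. Iterating converges to k ≈ 12.1.
Then θ = 1.78/(12.1−1) ≈ 0.16.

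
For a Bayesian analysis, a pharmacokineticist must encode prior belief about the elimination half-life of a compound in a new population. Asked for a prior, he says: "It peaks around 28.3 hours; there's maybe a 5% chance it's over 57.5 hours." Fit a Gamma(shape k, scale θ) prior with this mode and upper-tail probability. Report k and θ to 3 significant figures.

Gamma(k,θ) with k>1 has mode (k−1)θ, so θ = 28.3/(k−1).
Need P(X < 57.5) = 0.95 with θ tied to k this way. Start at k = 2, θ = 28.3: P(X<57.5) ≈ 0.603.
Too low — raise k to concentrate. Iterating converges to k ≈ 6.51.
Then θ = 28.3/(6.51−1) ≈ 5.14.

k ≈ 6.51, θ ≈ 5.14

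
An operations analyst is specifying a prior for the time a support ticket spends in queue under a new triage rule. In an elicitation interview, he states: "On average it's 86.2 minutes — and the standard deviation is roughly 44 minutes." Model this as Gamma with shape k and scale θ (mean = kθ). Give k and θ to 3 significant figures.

For Gamma(k, scale θ): mean = kθ, variance = kθ², so CV = 1/√k.
CV = SD/mean = 44/86.2 = 0.5104, hence k = 1/CV² = 3.84.
Then θ = mean/k = 86.2/3.84 = 22.5.

k ≈ 3.84, θ ≈ 22.5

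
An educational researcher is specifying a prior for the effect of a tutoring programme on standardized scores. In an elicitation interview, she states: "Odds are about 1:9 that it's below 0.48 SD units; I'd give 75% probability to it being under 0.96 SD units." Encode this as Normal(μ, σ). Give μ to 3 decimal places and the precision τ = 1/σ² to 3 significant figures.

μ = 0.794, τ = 16.6

For Normal(μ,σ), the p-quantile is μ + z_p·σ. Here z_{0.1} = -1.282, z_{0.75} = 0.6745.
So 0.48 = μ − 1.282σ and 0.96 = μ + 0.6745σ.
Subtracting: σ = (0.96 − 0.48)/(0.6745 − (-1.282)) = 0.245.
Then μ = 0.48 − (-1.282)·0.245 = 0.794.
Precision τ = 1/σ² = 1/0.2454² = 16.6.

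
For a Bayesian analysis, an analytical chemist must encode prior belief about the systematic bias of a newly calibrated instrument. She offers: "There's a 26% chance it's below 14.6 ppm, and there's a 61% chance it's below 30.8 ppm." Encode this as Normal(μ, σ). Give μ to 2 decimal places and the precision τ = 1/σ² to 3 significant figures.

μ = 25.90, τ = 0.00324

For Normal(μ,σ), the p-quantile is μ + z_p·σ. Here z_{0.26} = -0.6433, z_{0.61} = 0.2793.
So 14.6 = μ − 0.6433σ and 30.8 = μ + 0.2793σ.
Subtracting: σ = (30.8 − 14.6)/(0.2793 − (-0.6433)) = 17.56.
Then μ = 14.6 − (-0.6433)·17.56 = 25.90.
Precision τ = 1/σ² = 1/17.56² = 0.00324.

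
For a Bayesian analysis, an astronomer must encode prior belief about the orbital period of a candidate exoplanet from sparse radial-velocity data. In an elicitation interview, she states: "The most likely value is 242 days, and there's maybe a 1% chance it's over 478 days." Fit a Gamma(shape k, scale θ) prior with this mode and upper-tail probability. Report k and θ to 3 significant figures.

k ≈ 11.6, θ ≈ 22.8

Gamma(k,θ) with k>1 has mode (k−1)θ, so θ = 242/(k−1).
Need P(X < 478) = 0.99 with θ tied to k this way. Start at k = 2, θ = 242: P(X<478) ≈ 0.587.
Too low — raise k to concentrate. Iterating converges to k ≈ 11.6.
Then θ = 242/(11.6−1) ≈ 22.8.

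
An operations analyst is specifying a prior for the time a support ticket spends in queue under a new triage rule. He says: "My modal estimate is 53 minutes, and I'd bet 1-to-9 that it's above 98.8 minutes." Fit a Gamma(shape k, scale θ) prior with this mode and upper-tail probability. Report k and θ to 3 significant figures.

k ≈ 5.92, θ ≈ 10.8

Gamma(k,θ) with k>1 has mode (k−1)θ, so θ = 53/(k−1).
Need P(X < 98.8) = 0.9 with θ tied to k this way. Start at k = 2, θ = 53: P(X<98.8) ≈ 0.556.
Too low — raise k to concentrate. Iterating converges to k ≈ 5.92.
Then θ = 53/(5.92−1) ≈ 10.8.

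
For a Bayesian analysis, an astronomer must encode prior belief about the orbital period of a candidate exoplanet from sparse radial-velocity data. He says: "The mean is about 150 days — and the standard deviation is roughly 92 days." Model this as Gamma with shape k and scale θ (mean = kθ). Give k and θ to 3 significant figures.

For Gamma(k, scale θ): mean = kθ, variance = kθ², so CV = 1/√k.
CV = SD/mean = 92/150 = 0.6133, hence k = 1/CV² = 2.66.
Then θ = mean/k = 150/2.66 = 56.4.

k ≈ 2.66, θ ≈ 56.4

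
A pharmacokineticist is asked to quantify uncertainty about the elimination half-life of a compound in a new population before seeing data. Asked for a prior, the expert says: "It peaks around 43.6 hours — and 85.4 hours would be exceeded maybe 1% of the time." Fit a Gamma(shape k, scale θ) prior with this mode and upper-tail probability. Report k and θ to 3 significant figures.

Gamma(k,θ) with k>1 has mode (k−1)θ, so θ = 43.6/(k−1).
Need P(X < 85.4) = 0.99 with θ tied to k this way. Start at k = 2, θ = 43.6: P(X<85.4) ≈ 0.583.
Too low — raise k to concentrate. Iterating converges to k ≈ 11.9.
Then θ = 43.6/(11.9−1) ≈ 4.

k ≈ 11.9, θ ≈ 4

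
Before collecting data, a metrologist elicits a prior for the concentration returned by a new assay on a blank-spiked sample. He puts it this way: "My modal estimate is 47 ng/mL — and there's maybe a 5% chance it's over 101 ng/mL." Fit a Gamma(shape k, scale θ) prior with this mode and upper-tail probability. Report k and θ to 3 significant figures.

k ≈ 5.71, θ ≈ 9.98

Gamma(k,θ) with k>1 has mode (k−1)θ, so θ = 47/(k−1).
Need P(X < 101) = 0.95 with θ tied to k this way. Start at k = 2, θ = 47: P(X<101) ≈ 0.633.
Too low — raise k to concentrate. Iterating converges to k ≈ 5.71.
Then θ = 47/(5.71−1) ≈ 9.98.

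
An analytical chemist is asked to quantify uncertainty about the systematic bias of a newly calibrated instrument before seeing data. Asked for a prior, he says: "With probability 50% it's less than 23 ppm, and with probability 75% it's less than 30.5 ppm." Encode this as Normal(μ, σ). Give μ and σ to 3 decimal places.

The p-quantile of Normal(μ,σ) is μ + z_p·σ, with z_{0.5} = 0 and z_{0.75} = 0.6745.
Eliminate σ: μ = (z₂·x₁ − z₁·x₂)/(z₂ − z₁) = (0.6745·23 − (0)·30.5)/0.6745 = 23.000.
Then σ = (x₂ − x₁)/(z₂ − z₁) = (30.5 − 23)/0.6745 = 11.120.

μ = 23.000, σ = 11.120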